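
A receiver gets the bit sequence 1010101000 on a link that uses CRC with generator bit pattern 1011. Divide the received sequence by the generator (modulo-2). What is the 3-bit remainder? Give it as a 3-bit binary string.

Modulo-2 division of 1010101000 by 1011:
  pos 0: 1010 XOR 1011 = 0001
  pos 3: 1101 XOR 1011 = 0110
  pos 4: 1100 XOR 1011 = 0111
  pos 5: 1110 XOR 1011 = 0101
  pos 6: 1010 XOR 1011 = 0001
Remainder = 001 (nonzero — an error is detected).

001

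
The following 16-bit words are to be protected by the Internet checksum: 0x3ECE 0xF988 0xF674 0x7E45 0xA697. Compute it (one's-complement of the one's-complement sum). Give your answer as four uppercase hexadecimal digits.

One's-complement addition (fold any carry out of bit 15 back into bit 0):
  0x3ECE + 0xF988 = 0x13856 → wrap carry → 0x3857
  0x3857 + 0xF674 = 0x12ECB → wrap carry → 0x2ECC
  0x2ECC + 0x7E45 = 0x0AD11
  0xAD11 + 0xA697 = 0x153A8 → wrap carry → 0x53A9
One's-complement sum = 0x53A9.
Checksum = ~0x53A9 & 0xFFFF = 0xAC56.

AC56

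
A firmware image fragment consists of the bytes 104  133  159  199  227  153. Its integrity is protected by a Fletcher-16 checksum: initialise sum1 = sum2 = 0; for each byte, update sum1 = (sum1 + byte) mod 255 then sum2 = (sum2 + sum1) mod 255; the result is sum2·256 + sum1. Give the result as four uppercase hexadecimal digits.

Running sums (mod 255):
  after byte 0 (104): sum1=104, sum2=104
  after byte 1 (133): sum1=237, sum2=86
  after byte 2 (159): sum1=141, sum2=227
  after byte 3 (199): sum1=85, sum2=57
  after byte 4 (227): sum1=57, sum2=114
  after byte 5 (153): sum1=210, sum2=69
Checksum = sum2·256 + sum1 = 69·256 + 210 = 17874 = 0x45D2.

45D2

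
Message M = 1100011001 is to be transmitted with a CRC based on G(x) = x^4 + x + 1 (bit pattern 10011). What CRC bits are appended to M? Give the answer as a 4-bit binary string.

1111

Append 4 zeros: 11000110010000. Divide by 10011 (XOR where the leading bit is 1):
  pos 0: 11000 XOR 10011 = 01011
  pos 1: 10111 XOR 10011 = 00100
  pos 3: 10010 XOR 10011 = 00001
  pos 7: 10100 XOR 10011 = 00111
  pos 9: 11100 XOR 10011 = 01111
Remainder (last 4 bits) = 1111. This is the CRC / FCS.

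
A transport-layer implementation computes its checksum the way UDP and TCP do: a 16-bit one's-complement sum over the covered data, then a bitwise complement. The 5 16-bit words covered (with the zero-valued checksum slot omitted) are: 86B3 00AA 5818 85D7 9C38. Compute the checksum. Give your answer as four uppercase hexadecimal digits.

FE79

One's-complement addition (fold any carry out of bit 15 back into bit 0):
  0x86B3 + 0x00AA = 0x0875D
  0x875D + 0x5818 = 0x0DF75
  0xDF75 + 0x85D7 = 0x1654C → wrap carry → 0x654D
  0x654D + 0x9C38 = 0x10185 → wrap carry → 0x0186
One's-complement sum = 0x0186.
Checksum = ~0x0186 & 0xFFFF = 0xFE79.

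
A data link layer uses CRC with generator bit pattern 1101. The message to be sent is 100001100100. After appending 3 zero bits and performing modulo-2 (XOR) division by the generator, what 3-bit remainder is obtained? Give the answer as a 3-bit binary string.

Append 3 zeros: 100001100100000. Divide by 1101 (XOR where the leading bit is 1):
  pos 0: 1000 XOR 1101 = 0101
  pos 1: 1010 XOR 1101 = 0111
  pos 2: 1111 XOR 1101 = 0010
  pos 4: 1010 XOR 1101 = 0111
  pos 5: 1110 XOR 1101 = 0011
  pos 7: 1110 XOR 1101 = 0011
  pos 9: 1100 XOR 1101 = 0001
Remainder (last 3 bits) = 100. This is the CRC / FCS.

100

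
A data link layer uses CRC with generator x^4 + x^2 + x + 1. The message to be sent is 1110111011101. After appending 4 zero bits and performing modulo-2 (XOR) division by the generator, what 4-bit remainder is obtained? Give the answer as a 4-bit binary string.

Append 4 zeros: 11101110111010000. Divide by 10111 (XOR where the leading bit is 1):
  pos 0: 11101 XOR 10111 = 01010
  pos 1: 10101 XOR 10111 = 00010
  pos 4: 10101 XOR 10111 = 00010
  pos 7: 10110 XOR 10111 = 00001
  pos 11: 11000 XOR 10111 = 01111
  pos 12: 11110 XOR 10111 = 01001
Remainder (last 4 bits) = 1001. This is the CRC / FCS.

1001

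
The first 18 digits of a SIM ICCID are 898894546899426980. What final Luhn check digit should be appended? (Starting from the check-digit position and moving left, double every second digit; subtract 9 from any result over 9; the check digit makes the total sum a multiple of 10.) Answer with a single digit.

6

Partial digits right→left: 0 8 9 6 2 4 9 9 8 6 4 5 4 9 8 8 9 8
Double every second digit counting from the check-digit position (so the 1st, 3rd, 5th, ... of the partial from the right).
  doubled (with −9 where >9): 0 9 4 9 7 8 8 7 9 → sum 61
  kept as-is: 8 6 4 9 6 5 9 8 8 → sum 63
Total = 61 + 63 = 124.
Check digit = (10 − (124 mod 10)) mod 10 = 6.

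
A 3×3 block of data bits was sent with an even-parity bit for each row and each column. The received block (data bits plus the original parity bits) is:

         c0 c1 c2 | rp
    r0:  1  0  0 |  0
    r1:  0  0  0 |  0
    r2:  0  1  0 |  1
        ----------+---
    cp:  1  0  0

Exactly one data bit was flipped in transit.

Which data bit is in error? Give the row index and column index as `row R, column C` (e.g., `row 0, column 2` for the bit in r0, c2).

row 0, column 1

Recompute each row's even parity and compare to rp:
  r0: data parity 1, sent rp 0 → mismatch
  r1: data parity 0, sent rp 0 → ok
  r2: data parity 1, sent rp 1 → ok
Recompute each column's even parity and compare to cp:
  c0: data parity 1, sent cp 1 → ok
  c1: data parity 1, sent cp 0 → mismatch
  c2: data parity 0, sent cp 0 → ok
Exactly one row (r0) and one column (c1) fail → the flipped bit is at their intersection.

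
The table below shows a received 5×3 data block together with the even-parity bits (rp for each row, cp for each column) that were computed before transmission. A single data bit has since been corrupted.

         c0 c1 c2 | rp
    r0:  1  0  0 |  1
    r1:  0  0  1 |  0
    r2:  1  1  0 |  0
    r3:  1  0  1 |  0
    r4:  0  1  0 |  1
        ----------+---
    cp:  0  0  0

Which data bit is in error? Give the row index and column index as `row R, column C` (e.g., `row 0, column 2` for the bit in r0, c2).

Recompute each row's even parity and compare to rp:
  r0: data parity 1, sent rp 1 → ok
  r1: data parity 1, sent rp 0 → mismatch
  r2: data parity 0, sent rp 0 → ok
  r3: data parity 0, sent rp 0 → ok
  r4: data parity 1, sent rp 1 → ok
Recompute each column's even parity and compare to cp:
  c0: data parity 1, sent cp 0 → mismatch
  c1: data parity 0, sent cp 0 → ok
  c2: data parity 0, sent cp 0 → ok
Exactly one row (r1) and one column (c0) fail → the flipped bit is at their intersection.

row 1, column 0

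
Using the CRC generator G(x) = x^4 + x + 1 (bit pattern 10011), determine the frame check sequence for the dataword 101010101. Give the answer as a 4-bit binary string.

0010

Append 4 zeros: 1010101010000. Divide by 10011 (XOR where the leading bit is 1):
  pos 0: 10101 XOR 10011 = 00110
  pos 2: 11001 XOR 10011 = 01010
  pos 3: 10100 XOR 10011 = 00111
  pos 5: 11110 XOR 10011 = 01101
  pos 6: 11010 XOR 10011 = 01001
  pos 7: 10010 XOR 10011 = 00001
Remainder (last 4 bits) = 0010. This is the CRC / FCS.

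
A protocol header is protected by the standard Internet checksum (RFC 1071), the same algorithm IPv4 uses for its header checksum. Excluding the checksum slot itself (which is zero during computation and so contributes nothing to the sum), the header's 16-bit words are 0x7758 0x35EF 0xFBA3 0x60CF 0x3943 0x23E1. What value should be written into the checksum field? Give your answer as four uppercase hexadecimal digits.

One's-complement addition (fold any carry out of bit 15 back into bit 0):
  0x7758 + 0x35EF = 0x0AD47
  0xAD47 + 0xFBA3 = 0x1A8EA → wrap carry → 0xA8EB
  0xA8EB + 0x60CF = 0x109BA → wrap carry → 0x09BB
  0x09BB + 0x3943 = 0x042FE
  0x42FE + 0x23E1 = 0x066DF
One's-complement sum = 0x66DF.
Checksum = ~0x66DF & 0xFFFF = 0x9920.

9920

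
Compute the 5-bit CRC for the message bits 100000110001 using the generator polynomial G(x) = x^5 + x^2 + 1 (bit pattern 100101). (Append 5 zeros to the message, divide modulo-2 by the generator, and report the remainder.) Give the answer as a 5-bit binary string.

10101

Append 5 zeros: 10000011000100000. Divide by 100101 (XOR where the leading bit is 1):
  pos 0: 100000 XOR 100101 = 000101
  pos 3: 101110 XOR 100101 = 001011
  pos 5: 101100 XOR 100101 = 001001
  pos 7: 100110 XOR 100101 = 000011
  pos 11: 110000 XOR 100101 = 010101
Remainder (last 5 bits) = 10101. This is the CRC / FCS.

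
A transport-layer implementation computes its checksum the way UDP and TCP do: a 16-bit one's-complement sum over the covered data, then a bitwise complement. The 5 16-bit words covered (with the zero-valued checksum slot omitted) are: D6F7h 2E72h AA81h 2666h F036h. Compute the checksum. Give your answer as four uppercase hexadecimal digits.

3977

One's-complement addition (fold any carry out of bit 15 back into bit 0):
  0xD6F7 + 0x2E72 = 0x10569 → wrap carry → 0x056A
  0x056A + 0xAA81 = 0x0AFEB
  0xAFEB + 0x2666 = 0x0D651
  0xD651 + 0xF036 = 0x1C687 → wrap carry → 0xC688
One's-complement sum = 0xC688.
Checksum = ~0xC688 & 0xFFFF = 0x3977.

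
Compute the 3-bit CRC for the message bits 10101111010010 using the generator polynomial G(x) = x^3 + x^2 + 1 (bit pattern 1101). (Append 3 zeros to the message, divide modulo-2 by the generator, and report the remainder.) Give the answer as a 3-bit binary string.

110

Append 3 zeros: 10101111010010000. Divide by 1101 (XOR where the leading bit is 1):
  pos 0: 1010 XOR 1101 = 0111
  pos 1: 1111 XOR 1101 = 0010
  pos 3: 1011 XOR 1101 = 0110
  pos 4: 1101 XOR 1101 = 0000
  pos 9: 1001 XOR 1101 = 0100
  pos 10: 1000 XOR 1101 = 0101
  pos 11: 1010 XOR 1101 = 0111
  pos 12: 1110 XOR 1101 = 0011
Remainder (last 3 bits) = 110. This is the CRC / FCS.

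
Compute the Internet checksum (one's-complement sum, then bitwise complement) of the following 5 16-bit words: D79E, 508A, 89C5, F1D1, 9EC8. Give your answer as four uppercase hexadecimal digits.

BD76

One's-complement addition (fold any carry out of bit 15 back into bit 0):
  0xD79E + 0x508A = 0x12828 → wrap carry → 0x2829
  0x2829 + 0x89C5 = 0x0B1EE
  0xB1EE + 0xF1D1 = 0x1A3BF → wrap carry → 0xA3C0
  0xA3C0 + 0x9EC8 = 0x14288 → wrap carry → 0x4289
One's-complement sum = 0x4289.
Checksum = ~0x4289 & 0xFFFF = 0xBD76.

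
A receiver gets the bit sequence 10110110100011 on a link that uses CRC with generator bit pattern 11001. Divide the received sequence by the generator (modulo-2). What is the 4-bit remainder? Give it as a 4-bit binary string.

0000

Modulo-2 division of 10110110100011 by 11001:
  pos 0: 10110 XOR 11001 = 01111
  pos 1: 11111 XOR 11001 = 00110
  pos 3: 11010 XOR 11001 = 00011
  pos 6: 11100 XOR 11001 = 00101
  pos 8: 10101 XOR 11001 = 01100
  pos 9: 11001 XOR 11001 = 00000
Remainder = 0000 (zero — the frame passes the CRC check).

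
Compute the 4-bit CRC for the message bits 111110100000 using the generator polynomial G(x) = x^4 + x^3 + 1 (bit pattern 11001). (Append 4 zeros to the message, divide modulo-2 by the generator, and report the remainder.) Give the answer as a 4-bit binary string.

Append 4 zeros: 1111101000000000. Divide by 11001 (XOR where the leading bit is 1):
  pos 0: 11111 XOR 11001 = 00110
  pos 2: 11001 XOR 11001 = 00000
Remainder (last 4 bits) = 0000. This is the CRC / FCS.

0000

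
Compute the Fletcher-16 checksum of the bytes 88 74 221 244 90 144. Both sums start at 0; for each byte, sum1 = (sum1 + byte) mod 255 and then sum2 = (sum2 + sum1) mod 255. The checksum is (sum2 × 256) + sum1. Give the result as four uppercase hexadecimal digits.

Running sums (mod 255):
  after byte 0 (88): sum1=88, sum2=88
  after byte 1 (74): sum1=162, sum2=250
  after byte 2 (221): sum1=128, sum2=123
  after byte 3 (244): sum1=117, sum2=240
  after byte 4 (90): sum1=207, sum2=192
  after byte 5 (144): sum1=96, sum2=33
Checksum = sum2·256 + sum1 = 33·256 + 96 = 8544 = 0x2160.

2160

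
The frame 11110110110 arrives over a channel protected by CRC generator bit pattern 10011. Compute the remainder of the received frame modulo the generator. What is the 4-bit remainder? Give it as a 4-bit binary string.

Modulo-2 division of 11110110110 by 10011:
  pos 0: 11110 XOR 10011 = 01101
  pos 1: 11011 XOR 10011 = 01000
  pos 2: 10001 XOR 10011 = 00010
  pos 5: 10011 XOR 10011 = 00000
Remainder = 0000 (zero — the frame passes the CRC check).

0000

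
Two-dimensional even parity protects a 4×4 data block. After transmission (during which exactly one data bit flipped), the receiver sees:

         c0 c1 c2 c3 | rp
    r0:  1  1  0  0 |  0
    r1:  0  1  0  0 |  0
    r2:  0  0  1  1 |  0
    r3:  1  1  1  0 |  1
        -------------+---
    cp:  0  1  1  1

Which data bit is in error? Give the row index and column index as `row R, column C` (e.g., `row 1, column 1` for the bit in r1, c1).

row 1, column 2

Recompute each row's even parity and compare to rp:
  r0: data parity 0, sent rp 0 → ok
  r1: data parity 1, sent rp 0 → mismatch
  r2: data parity 0, sent rp 0 → ok
  r3: data parity 1, sent rp 1 → ok
Recompute each column's even parity and compare to cp:
  c0: data parity 0, sent cp 0 → ok
  c1: data parity 1, sent cp 1 → ok
  c2: data parity 0, sent cp 1 → mismatch
  c3: data parity 1, sent cp 1 → ok
Exactly one row (r1) and one column (c2) fail → the flipped bit is at their intersection.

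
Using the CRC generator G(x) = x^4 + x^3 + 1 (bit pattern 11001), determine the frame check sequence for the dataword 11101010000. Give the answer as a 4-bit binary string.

1101

Append 4 zeros: 111010100000000. Divide by 11001 (XOR where the leading bit is 1):
  pos 0: 11101 XOR 11001 = 00100
  pos 2: 10001 XOR 11001 = 01000
  pos 3: 10000 XOR 11001 = 01001
  pos 4: 10010 XOR 11001 = 01011
  pos 5: 10110 XOR 11001 = 01111
  pos 6: 11110 XOR 11001 = 00111
  pos 8: 11100 XOR 11001 = 00101
  pos 10: 10100 XOR 11001 = 01101
Remainder (last 4 bits) = 1101. This is the CRC / FCS.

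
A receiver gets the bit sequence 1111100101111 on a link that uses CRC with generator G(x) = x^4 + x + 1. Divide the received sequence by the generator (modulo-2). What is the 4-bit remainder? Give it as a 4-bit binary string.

Modulo-2 division of 1111100101111 by 10011:
  pos 0: 11111 XOR 10011 = 01100
  pos 1: 11000 XOR 10011 = 01011
  pos 2: 10110 XOR 10011 = 00101
  pos 4: 10110 XOR 10011 = 00101
  pos 6: 10111 XOR 10011 = 00100
  pos 8: 10011 XOR 10011 = 00000
Remainder = 0000 (zero — the frame passes the CRC check).

0000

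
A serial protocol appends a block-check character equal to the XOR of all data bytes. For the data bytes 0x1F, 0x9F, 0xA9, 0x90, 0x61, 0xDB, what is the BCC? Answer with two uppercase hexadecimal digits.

03

XOR the bytes together:
  start with 0x1F
  0x1F ⊕ 0x9F = 0x80
  0x80 ⊕ 0xA9 = 0x29
  0x29 ⊕ 0x90 = 0xB9
  0xB9 ⊕ 0x61 = 0xD8
  0xD8 ⊕ 0xDB = 0x03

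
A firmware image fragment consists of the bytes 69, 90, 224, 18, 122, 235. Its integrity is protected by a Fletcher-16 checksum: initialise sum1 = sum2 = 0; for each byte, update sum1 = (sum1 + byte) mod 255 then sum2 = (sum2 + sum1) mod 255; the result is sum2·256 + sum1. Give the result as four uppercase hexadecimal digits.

Running sums (mod 255):
  after byte 0 (69): sum1=69, sum2=69
  after byte 1 (90): sum1=159, sum2=228
  after byte 2 (224): sum1=128, sum2=101
  after byte 3 (18): sum1=146, sum2=247
  after byte 4 (122): sum1=13, sum2=5
  after byte 5 (235): sum1=248, sum2=253
Checksum = sum2·256 + sum1 = 253·256 + 248 = 65016 = 0xFDF8.

FDF8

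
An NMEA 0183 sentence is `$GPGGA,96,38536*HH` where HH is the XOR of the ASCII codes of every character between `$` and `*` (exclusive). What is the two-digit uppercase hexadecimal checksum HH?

62

XOR the ASCII codes of the payload characters:
  'G' = 0x47 → acc = 0x47
  'P' = 0x50 → acc = 0x17
  'G' = 0x47 → acc = 0x50
  'G' = 0x47 → acc = 0x17
  'A' = 0x41 → acc = 0x56
  ',' = 0x2C → acc = 0x7A
  '9' = 0x39 → acc = 0x43
  '6' = 0x36 → acc = 0x75
  ',' = 0x2C → acc = 0x59
  '3' = 0x33 → acc = 0x6A
  '8' = 0x38 → acc = 0x52
  '5' = 0x35 → acc = 0x67
  '3' = 0x33 → acc = 0x54
  '6' = 0x36 → acc = 0x62
Checksum = 0x62.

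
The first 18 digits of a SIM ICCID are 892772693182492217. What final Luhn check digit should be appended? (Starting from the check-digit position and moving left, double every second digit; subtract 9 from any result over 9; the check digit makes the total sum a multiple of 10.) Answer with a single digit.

Partial digits right→left: 7 1 2 2 9 4 2 8 1 3 9 6 2 7 7 2 9 8
Double every second digit counting from the check-digit position (so the 1st, 3rd, 5th, ... of the partial from the right).
  doubled (with −9 where >9): 5 4 9 4 2 9 4 5 9 → sum 51
  kept as-is: 1 2 4 8 3 6 7 2 8 → sum 41
Total = 51 + 41 = 92.
Check digit = (10 − (92 mod 10)) mod 10 = 8.

8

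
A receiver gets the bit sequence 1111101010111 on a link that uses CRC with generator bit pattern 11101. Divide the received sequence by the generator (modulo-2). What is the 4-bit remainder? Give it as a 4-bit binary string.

0000

Modulo-2 division of 1111101010111 by 11101:
  pos 0: 11111 XOR 11101 = 00010
  pos 3: 10010 XOR 11101 = 01111
  pos 4: 11111 XOR 11101 = 00010
  pos 7: 10011 XOR 11101 = 01110
  pos 8: 11101 XOR 11101 = 00000
Remainder = 0000 (zero — the frame passes the CRC check).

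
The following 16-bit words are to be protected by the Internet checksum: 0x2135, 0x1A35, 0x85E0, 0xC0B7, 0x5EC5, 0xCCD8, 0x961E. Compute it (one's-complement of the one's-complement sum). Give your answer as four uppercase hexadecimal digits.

One's-complement addition (fold any carry out of bit 15 back into bit 0):
  0x2135 + 0x1A35 = 0x03B6A
  0x3B6A + 0x85E0 = 0x0C14A
  0xC14A + 0xC0B7 = 0x18201 → wrap carry → 0x8202
  0x8202 + 0x5EC5 = 0x0E0C7
  0xE0C7 + 0xCCD8 = 0x1AD9F → wrap carry → 0xADA0
  0xADA0 + 0x961E = 0x143BE → wrap carry → 0x43BF
One's-complement sum = 0x43BF.
Checksum = ~0x43BF & 0xFFFF = 0xBC40.

BC40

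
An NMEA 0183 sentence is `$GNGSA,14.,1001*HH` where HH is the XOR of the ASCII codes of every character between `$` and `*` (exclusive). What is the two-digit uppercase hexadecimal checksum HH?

XOR the ASCII codes of the payload characters:
  'G' = 0x47 → acc = 0x47
  'N' = 0x4E → acc = 0x09
  'G' = 0x47 → acc = 0x4E
  'S' = 0x53 → acc = 0x1D
  'A' = 0x41 → acc = 0x5C
  ',' = 0x2C → acc = 0x70
  '1' = 0x31 → acc = 0x41
  '4' = 0x34 → acc = 0x75
  '.' = 0x2E → acc = 0x5B
  ',' = 0x2C → acc = 0x77
  '1' = 0x31 → acc = 0x46
  '0' = 0x30 → acc = 0x76
  '0' = 0x30 → acc = 0x46
  '1' = 0x31 → acc = 0x77
Checksum = 0x77.

77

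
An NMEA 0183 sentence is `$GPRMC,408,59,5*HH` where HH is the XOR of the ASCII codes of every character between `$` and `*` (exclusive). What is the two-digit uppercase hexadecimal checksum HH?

XOR the ASCII codes of the payload characters:
  'G' = 0x47 → acc = 0x47
  'P' = 0x50 → acc = 0x17
  'R' = 0x52 → acc = 0x45
  'M' = 0x4D → acc = 0x08
  'C' = 0x43 → acc = 0x4B
  ',' = 0x2C → acc = 0x67
  '4' = 0x34 → acc = 0x53
  '0' = 0x30 → acc = 0x63
  '8' = 0x38 → acc = 0x5B
  ',' = 0x2C → acc = 0x77
  '5' = 0x35 → acc = 0x42
  '9' = 0x39 → acc = 0x7B
  ',' = 0x2C → acc = 0x57
  '5' = 0x35 → acc = 0x62
Checksum = 0x62.

62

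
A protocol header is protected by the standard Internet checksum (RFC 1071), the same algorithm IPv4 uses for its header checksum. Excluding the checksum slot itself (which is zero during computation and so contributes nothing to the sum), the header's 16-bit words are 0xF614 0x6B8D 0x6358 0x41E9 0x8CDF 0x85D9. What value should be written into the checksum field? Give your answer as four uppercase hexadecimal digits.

E662

One's-complement addition (fold any carry out of bit 15 back into bit 0):
  0xF614 + 0x6B8D = 0x161A1 → wrap carry → 0x61A2
  0x61A2 + 0x6358 = 0x0C4FA
  0xC4FA + 0x41E9 = 0x106E3 → wrap carry → 0x06E4
  0x06E4 + 0x8CDF = 0x093C3
  0x93C3 + 0x85D9 = 0x1199C → wrap carry → 0x199D
One's-complement sum = 0x199D.
Checksum = ~0x199D & 0xFFFF = 0xE662.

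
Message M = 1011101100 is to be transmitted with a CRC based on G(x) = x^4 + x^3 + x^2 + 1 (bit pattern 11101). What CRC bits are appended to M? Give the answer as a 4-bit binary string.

Append 4 zeros: 10111011000000. Divide by 11101 (XOR where the leading bit is 1):
  pos 0: 10111 XOR 11101 = 01010
  pos 1: 10100 XOR 11101 = 01001
  pos 2: 10011 XOR 11101 = 01110
  pos 3: 11101 XOR 11101 = 00000
Remainder (last 4 bits) = 0000. This is the CRC / FCS.

0000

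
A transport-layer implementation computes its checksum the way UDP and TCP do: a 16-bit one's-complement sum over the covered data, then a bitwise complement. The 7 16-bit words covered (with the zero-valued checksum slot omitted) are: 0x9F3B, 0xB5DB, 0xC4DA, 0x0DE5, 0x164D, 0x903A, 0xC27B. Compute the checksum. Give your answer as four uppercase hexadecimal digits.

6F25

One's-complement addition (fold any carry out of bit 15 back into bit 0):
  0x9F3B + 0xB5DB = 0x15516 → wrap carry → 0x5517
  0x5517 + 0xC4DA = 0x119F1 → wrap carry → 0x19F2
  0x19F2 + 0x0DE5 = 0x027D7
  0x27D7 + 0x164D = 0x03E24
  0x3E24 + 0x903A = 0x0CE5E
  0xCE5E + 0xC27B = 0x190D9 → wrap carry → 0x90DA
One's-complement sum = 0x90DA.
Checksum = ~0x90DA & 0xFFFF = 0x6F25.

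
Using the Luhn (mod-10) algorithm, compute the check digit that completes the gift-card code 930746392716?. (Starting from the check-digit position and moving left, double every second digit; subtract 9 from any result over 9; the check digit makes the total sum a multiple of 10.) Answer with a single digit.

0

Partial digits right→left: 6 1 7 2 9 3 6 4 7 0 3 9
Double every second digit counting from the check-digit position (so the 1st, 3rd, 5th, ... of the partial from the right).
  doubled (with −9 where >9): 3 5 9 3 5 6 → sum 31
  kept as-is: 1 2 3 4 0 9 → sum 19
Total = 31 + 19 = 50.
Check digit = (10 − (50 mod 10)) mod 10 = 0.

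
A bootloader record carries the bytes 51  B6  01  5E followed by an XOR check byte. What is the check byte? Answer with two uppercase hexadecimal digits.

XOR the bytes together:
  start with 0x51
  0x51 ⊕ 0xB6 = 0xE7
  0xE7 ⊕ 0x01 = 0xE6
  0xE6 ⊕ 0x5E = 0xB8

B8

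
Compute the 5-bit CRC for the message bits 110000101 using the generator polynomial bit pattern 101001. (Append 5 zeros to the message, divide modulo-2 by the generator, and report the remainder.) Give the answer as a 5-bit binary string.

Append 5 zeros: 11000010100000. Divide by 101001 (XOR where the leading bit is 1):
  pos 0: 110000 XOR 101001 = 011001
  pos 1: 110011 XOR 101001 = 011010
  pos 2: 110100 XOR 101001 = 011101
  pos 3: 111011 XOR 101001 = 010010
  pos 4: 100100 XOR 101001 = 001101
  pos 6: 110100 XOR 101001 = 011101
  pos 7: 111010 XOR 101001 = 010011
  pos 8: 100110 XOR 101001 = 001111
Remainder (last 5 bits) = 01111. This is the CRC / FCS.

01111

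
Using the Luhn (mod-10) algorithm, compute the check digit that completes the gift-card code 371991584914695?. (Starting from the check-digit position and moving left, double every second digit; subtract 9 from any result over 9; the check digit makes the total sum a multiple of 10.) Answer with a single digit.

1

Partial digits right→left: 5 9 6 4 1 9 4 8 5 1 9 9 1 7 3
Double every second digit counting from the check-digit position (so the 1st, 3rd, 5th, ... of the partial from the right).
  doubled (with −9 where >9): 1 3 2 8 1 9 2 6 → sum 32
  kept as-is: 9 4 9 8 1 9 7 → sum 47
Total = 32 + 47 = 79.
Check digit = (10 − (79 mod 10)) mod 10 = 1.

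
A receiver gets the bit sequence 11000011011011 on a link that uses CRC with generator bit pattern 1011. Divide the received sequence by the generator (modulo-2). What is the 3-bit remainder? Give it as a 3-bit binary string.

Modulo-2 division of 11000011011011 by 1011:
  pos 0: 1100 XOR 1011 = 0111
  pos 1: 1110 XOR 1011 = 0101
  pos 2: 1010 XOR 1011 = 0001
  pos 5: 1110 XOR 1011 = 0101
  pos 6: 1011 XOR 1011 = 0000
  pos 10: 1011 XOR 1011 = 0000
Remainder = 000 (zero — the frame passes the CRC check).

000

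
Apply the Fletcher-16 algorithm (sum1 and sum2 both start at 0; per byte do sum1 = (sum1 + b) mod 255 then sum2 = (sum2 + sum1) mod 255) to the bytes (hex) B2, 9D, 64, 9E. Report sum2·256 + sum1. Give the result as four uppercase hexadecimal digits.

0B53

Running sums (mod 255):
  after byte 0 (B2): sum1=178, sum2=178
  after byte 1 (9D): sum1=80, sum2=3
  after byte 2 (64): sum1=180, sum2=183
  after byte 3 (9E): sum1=83, sum2=11
Checksum = sum2·256 + sum1 = 11·256 + 83 = 2899 = 0x0B53.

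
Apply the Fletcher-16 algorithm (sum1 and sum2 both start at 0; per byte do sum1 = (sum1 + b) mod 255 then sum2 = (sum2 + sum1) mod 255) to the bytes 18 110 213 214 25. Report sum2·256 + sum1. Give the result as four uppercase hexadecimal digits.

Running sums (mod 255):
  after byte 0 (18): sum1=18, sum2=18
  after byte 1 (110): sum1=128, sum2=146
  after byte 2 (213): sum1=86, sum2=232
  after byte 3 (214): sum1=45, sum2=22
  after byte 4 (25): sum1=70, sum2=92
Checksum = sum2·256 + sum1 = 92·256 + 70 = 23622 = 0x5C46.

5C46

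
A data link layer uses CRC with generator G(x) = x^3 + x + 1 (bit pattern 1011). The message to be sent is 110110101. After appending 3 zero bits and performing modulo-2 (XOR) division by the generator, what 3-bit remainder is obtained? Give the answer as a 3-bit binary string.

Append 3 zeros: 110110101000. Divide by 1011 (XOR where the leading bit is 1):
  pos 0: 1101 XOR 1011 = 0110
  pos 1: 1101 XOR 1011 = 0110
  pos 2: 1100 XOR 1011 = 0111
  pos 3: 1111 XOR 1011 = 0100
  pos 4: 1000 XOR 1011 = 0011
  pos 6: 1110 XOR 1011 = 0101
  pos 7: 1010 XOR 1011 = 0001
Remainder (last 3 bits) = 010. This is the CRC / FCS.

010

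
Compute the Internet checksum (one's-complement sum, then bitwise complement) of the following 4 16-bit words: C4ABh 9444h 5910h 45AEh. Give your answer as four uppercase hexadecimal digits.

0851

One's-complement addition (fold any carry out of bit 15 back into bit 0):
  0xC4AB + 0x9444 = 0x158EF → wrap carry → 0x58F0
  0x58F0 + 0x5910 = 0x0B200
  0xB200 + 0x45AE = 0x0F7AE
One's-complement sum = 0xF7AE.
Checksum = ~0xF7AE & 0xFFFF = 0x0851.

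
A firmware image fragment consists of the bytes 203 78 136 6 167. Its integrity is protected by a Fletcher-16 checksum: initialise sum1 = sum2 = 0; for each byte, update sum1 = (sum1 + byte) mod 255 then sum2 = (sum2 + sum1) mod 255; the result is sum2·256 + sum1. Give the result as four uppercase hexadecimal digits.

Running sums (mod 255):
  after byte 0 (203): sum1=203, sum2=203
  after byte 1 (78): sum1=26, sum2=229
  after byte 2 (136): sum1=162, sum2=136
  after byte 3 (6): sum1=168, sum2=49
  after byte 4 (167): sum1=80, sum2=129
Checksum = sum2·256 + sum1 = 129·256 + 80 = 33104 = 0x8150.

8150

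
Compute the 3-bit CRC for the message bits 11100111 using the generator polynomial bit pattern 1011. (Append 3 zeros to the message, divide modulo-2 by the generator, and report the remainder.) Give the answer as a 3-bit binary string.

Append 3 zeros: 11100111000. Divide by 1011 (XOR where the leading bit is 1):
  pos 0: 1110 XOR 1011 = 0101
  pos 1: 1010 XOR 1011 = 0001
  pos 4: 1111 XOR 1011 = 0100
  pos 5: 1000 XOR 1011 = 0011
  pos 7: 1100 XOR 1011 = 0111
Remainder (last 3 bits) = 111. This is the CRC / FCS.

111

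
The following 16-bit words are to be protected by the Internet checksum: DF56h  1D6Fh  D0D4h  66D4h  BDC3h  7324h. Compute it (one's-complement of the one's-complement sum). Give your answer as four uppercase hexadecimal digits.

9AA8

One's-complement addition (fold any carry out of bit 15 back into bit 0):
  0xDF56 + 0x1D6F = 0x0FCC5
  0xFCC5 + 0xD0D4 = 0x1CD99 → wrap carry → 0xCD9A
  0xCD9A + 0x66D4 = 0x1346E → wrap carry → 0x346F
  0x346F + 0xBDC3 = 0x0F232
  0xF232 + 0x7324 = 0x16556 → wrap carry → 0x6557
One's-complement sum = 0x6557.
Checksum = ~0x6557 & 0xFFFF = 0x9AA8.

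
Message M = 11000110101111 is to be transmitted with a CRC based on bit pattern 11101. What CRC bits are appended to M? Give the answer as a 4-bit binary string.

Append 4 zeros: 110001101011110000. Divide by 11101 (XOR where the leading bit is 1):
  pos 0: 11000 XOR 11101 = 00101
  pos 2: 10111 XOR 11101 = 01010
  pos 3: 10100 XOR 11101 = 01001
  pos 4: 10011 XOR 11101 = 01110
  pos 5: 11100 XOR 11101 = 00001
  pos 9: 11111 XOR 11101 = 00010
  pos 12: 10000 XOR 11101 = 01101
  pos 13: 11010 XOR 11101 = 00111
Remainder (last 4 bits) = 0111. This is the CRC / FCS.

0111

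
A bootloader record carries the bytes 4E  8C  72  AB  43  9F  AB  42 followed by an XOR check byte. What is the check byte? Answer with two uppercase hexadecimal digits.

XOR the bytes together:
  start with 0x4E
  0x4E ⊕ 0x8C = 0xC2
  0xC2 ⊕ 0x72 = 0xB0
  0xB0 ⊕ 0xAB = 0x1B
  0x1B ⊕ 0x43 = 0x58
  0x58 ⊕ 0x9F = 0xC7
  0xC7 ⊕ 0xAB = 0x6C
  0x6C ⊕ 0x42 = 0x2E

2E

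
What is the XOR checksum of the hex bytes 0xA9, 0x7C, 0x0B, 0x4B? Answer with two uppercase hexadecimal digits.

XOR the bytes together:
  start with 0xA9
  0xA9 ⊕ 0x7C = 0xD5
  0xD5 ⊕ 0x0B = 0xDE
  0xDE ⊕ 0x4B = 0x95

95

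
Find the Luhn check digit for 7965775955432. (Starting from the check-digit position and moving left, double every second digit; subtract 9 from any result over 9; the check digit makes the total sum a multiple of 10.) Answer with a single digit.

Partial digits right→left: 2 3 4 5 5 9 5 7 7 5 6 9 7
Double every second digit counting from the check-digit position (so the 1st, 3rd, 5th, ... of the partial from the right).
  doubled (with −9 where >9): 4 8 1 1 5 3 5 → sum 27
  kept as-is: 3 5 9 7 5 9 → sum 38
Total = 27 + 38 = 65.
Check digit = (10 − (65 mod 10)) mod 10 = 5.

5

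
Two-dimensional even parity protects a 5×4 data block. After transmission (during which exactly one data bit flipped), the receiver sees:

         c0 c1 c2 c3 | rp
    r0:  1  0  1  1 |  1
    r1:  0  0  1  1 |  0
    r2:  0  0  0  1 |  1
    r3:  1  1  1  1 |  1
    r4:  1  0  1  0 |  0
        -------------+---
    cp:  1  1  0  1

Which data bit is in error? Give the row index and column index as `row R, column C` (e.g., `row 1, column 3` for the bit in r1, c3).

Recompute each row's even parity and compare to rp:
  r0: data parity 1, sent rp 1 → ok
  r1: data parity 0, sent rp 0 → ok
  r2: data parity 1, sent rp 1 → ok
  r3: data parity 0, sent rp 1 → mismatch
  r4: data parity 0, sent rp 0 → ok
Recompute each column's even parity and compare to cp:
  c0: data parity 1, sent cp 1 → ok
  c1: data parity 1, sent cp 1 → ok
  c2: data parity 0, sent cp 0 → ok
  c3: data parity 0, sent cp 1 → mismatch
Exactly one row (r3) and one column (c3) fail → the flipped bit is at their intersection.

row 3, column 3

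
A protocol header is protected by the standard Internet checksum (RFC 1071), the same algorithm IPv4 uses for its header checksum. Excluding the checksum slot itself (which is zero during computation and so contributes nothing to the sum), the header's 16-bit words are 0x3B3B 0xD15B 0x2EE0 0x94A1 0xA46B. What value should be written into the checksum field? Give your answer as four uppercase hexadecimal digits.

8B7B

One's-complement addition (fold any carry out of bit 15 back into bit 0):
  0x3B3B + 0xD15B = 0x10C96 → wrap carry → 0x0C97
  0x0C97 + 0x2EE0 = 0x03B77
  0x3B77 + 0x94A1 = 0x0D018
  0xD018 + 0xA46B = 0x17483 → wrap carry → 0x7484
One's-complement sum = 0x7484.
Checksum = ~0x7484 & 0xFFFF = 0x8B7B.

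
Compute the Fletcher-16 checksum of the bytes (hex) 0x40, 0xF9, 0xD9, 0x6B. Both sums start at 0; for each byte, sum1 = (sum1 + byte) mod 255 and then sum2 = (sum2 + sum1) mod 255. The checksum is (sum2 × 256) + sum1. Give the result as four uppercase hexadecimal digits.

0E7F

Running sums (mod 255):
  after byte 0 (0x40): sum1=64, sum2=64
  after byte 1 (0xF9): sum1=58, sum2=122
  after byte 2 (0xD9): sum1=20, sum2=142
  after byte 3 (0x6B): sum1=127, sum2=14
Checksum = sum2·256 + sum1 = 14·256 + 127 = 3711 = 0x0E7F.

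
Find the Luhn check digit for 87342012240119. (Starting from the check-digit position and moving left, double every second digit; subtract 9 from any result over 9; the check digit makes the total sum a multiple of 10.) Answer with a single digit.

7

Partial digits right→left: 9 1 1 0 4 2 2 1 0 2 4 3 7 8
Double every second digit counting from the check-digit position (so the 1st, 3rd, 5th, ... of the partial from the right).
  doubled (with −9 where >9): 9 2 8 4 0 8 5 → sum 36
  kept as-is: 1 0 2 1 2 3 8 → sum 17
Total = 36 + 17 = 53.
Check digit = (10 − (53 mod 10)) mod 10 = 7.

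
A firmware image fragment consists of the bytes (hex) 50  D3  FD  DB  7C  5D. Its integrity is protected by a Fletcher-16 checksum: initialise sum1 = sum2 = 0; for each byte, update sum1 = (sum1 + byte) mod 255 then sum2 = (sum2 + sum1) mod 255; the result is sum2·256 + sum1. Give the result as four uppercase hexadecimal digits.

E6D7

Running sums (mod 255):
  after byte 0 (50): sum1=80, sum2=80
  after byte 1 (D3): sum1=36, sum2=116
  after byte 2 (FD): sum1=34, sum2=150
  after byte 3 (DB): sum1=253, sum2=148
  after byte 4 (7C): sum1=122, sum2=15
  after byte 5 (5D): sum1=215, sum2=230
Checksum = sum2·256 + sum1 = 230·256 + 215 = 59095 = 0xE6D7.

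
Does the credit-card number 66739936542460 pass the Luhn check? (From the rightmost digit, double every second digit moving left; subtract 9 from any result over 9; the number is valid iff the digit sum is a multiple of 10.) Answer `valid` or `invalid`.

From the right, keep odd positions and double even positions (subtract 9 from any doubled value over 9):
  doubled (positions 2,4,...): 3 4 1 6 9 5 3 → sum 31
  kept (positions 1,3,...): 0 4 4 6 9 3 6 → sum 32
Total = 63.
63 mod 10 = 3, so the number is invalid.

invalid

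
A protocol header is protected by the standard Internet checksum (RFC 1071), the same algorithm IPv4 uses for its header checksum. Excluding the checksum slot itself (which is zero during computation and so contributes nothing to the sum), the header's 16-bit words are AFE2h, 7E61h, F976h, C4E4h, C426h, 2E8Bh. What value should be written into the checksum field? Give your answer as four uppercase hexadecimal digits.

20AE

One's-complement addition (fold any carry out of bit 15 back into bit 0):
  0xAFE2 + 0x7E61 = 0x12E43 → wrap carry → 0x2E44
  0x2E44 + 0xF976 = 0x127BA → wrap carry → 0x27BB
  0x27BB + 0xC4E4 = 0x0EC9F
  0xEC9F + 0xC426 = 0x1B0C5 → wrap carry → 0xB0C6
  0xB0C6 + 0x2E8B = 0x0DF51
One's-complement sum = 0xDF51.
Checksum = ~0xDF51 & 0xFFFF = 0x20AE.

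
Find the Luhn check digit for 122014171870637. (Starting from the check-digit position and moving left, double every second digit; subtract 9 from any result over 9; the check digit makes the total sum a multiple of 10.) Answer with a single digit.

Partial digits right→left: 7 3 6 0 7 8 1 7 1 4 1 0 2 2 1
Double every second digit counting from the check-digit position (so the 1st, 3rd, 5th, ... of the partial from the right).
  doubled (with −9 where >9): 5 3 5 2 2 2 4 2 → sum 25
  kept as-is: 3 0 8 7 4 0 2 → sum 24
Total = 25 + 24 = 49.
Check digit = (10 − (49 mod 10)) mod 10 = 1.

1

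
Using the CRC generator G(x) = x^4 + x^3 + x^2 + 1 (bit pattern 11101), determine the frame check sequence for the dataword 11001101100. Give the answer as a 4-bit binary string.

1100

Append 4 zeros: 110011011000000. Divide by 11101 (XOR where the leading bit is 1):
  pos 0: 11001 XOR 11101 = 00100
  pos 2: 10010 XOR 11101 = 01111
  pos 3: 11111 XOR 11101 = 00010
  pos 6: 10100 XOR 11101 = 01001
  pos 7: 10010 XOR 11101 = 01111
  pos 8: 11110 XOR 11101 = 00011
Remainder (last 4 bits) = 1100. This is the CRC / FCS.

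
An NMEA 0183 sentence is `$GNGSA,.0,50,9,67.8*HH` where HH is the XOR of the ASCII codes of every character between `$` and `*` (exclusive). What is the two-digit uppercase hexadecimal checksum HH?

69

XOR the ASCII codes of the payload characters:
  'G' = 0x47 → acc = 0x47
  'N' = 0x4E → acc = 0x09
  'G' = 0x47 → acc = 0x4E
  'S' = 0x53 → acc = 0x1D
  'A' = 0x41 → acc = 0x5C
  ',' = 0x2C → acc = 0x70
  '.' = 0x2E → acc = 0x5E
  '0' = 0x30 → acc = 0x6E
  ',' = 0x2C → acc = 0x42
  '5' = 0x35 → acc = 0x77
  '0' = 0x30 → acc = 0x47
  ',' = 0x2C → acc = 0x6B
  '9' = 0x39 → acc = 0x52
  ',' = 0x2C → acc = 0x7E
  '6' = 0x36 → acc = 0x48
  '7' = 0x37 → acc = 0x7F
  '.' = 0x2E → acc = 0x51
  '8' = 0x38 → acc = 0x69
Checksum = 0x69.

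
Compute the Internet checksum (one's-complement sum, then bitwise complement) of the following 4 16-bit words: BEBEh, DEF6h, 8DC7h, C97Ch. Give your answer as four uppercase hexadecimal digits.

One's-complement addition (fold any carry out of bit 15 back into bit 0):
  0xBEBE + 0xDEF6 = 0x19DB4 → wrap carry → 0x9DB5
  0x9DB5 + 0x8DC7 = 0x12B7C → wrap carry → 0x2B7D
  0x2B7D + 0xC97C = 0x0F4F9
One's-complement sum = 0xF4F9.
Checksum = ~0xF4F9 & 0xFFFF = 0x0B06.

0B06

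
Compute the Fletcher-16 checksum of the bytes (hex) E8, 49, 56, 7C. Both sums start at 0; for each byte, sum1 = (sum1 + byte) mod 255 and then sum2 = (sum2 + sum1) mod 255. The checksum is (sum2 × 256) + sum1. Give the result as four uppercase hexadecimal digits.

Running sums (mod 255):
  after byte 0 (E8): sum1=232, sum2=232
  after byte 1 (49): sum1=50, sum2=27
  after byte 2 (56): sum1=136, sum2=163
  after byte 3 (7C): sum1=5, sum2=168
Checksum = sum2·256 + sum1 = 168·256 + 5 = 43013 = 0xA805.

A805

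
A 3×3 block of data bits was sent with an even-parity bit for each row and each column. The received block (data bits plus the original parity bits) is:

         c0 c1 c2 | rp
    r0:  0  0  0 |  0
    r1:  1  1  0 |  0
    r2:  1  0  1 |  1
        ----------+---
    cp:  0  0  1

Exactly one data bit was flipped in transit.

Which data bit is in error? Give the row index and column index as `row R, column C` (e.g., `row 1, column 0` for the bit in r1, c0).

row 2, column 1

Recompute each row's even parity and compare to rp:
  r0: data parity 0, sent rp 0 → ok
  r1: data parity 0, sent rp 0 → ok
  r2: data parity 0, sent rp 1 → mismatch
Recompute each column's even parity and compare to cp:
  c0: data parity 0, sent cp 0 → ok
  c1: data parity 1, sent cp 0 → mismatch
  c2: data parity 1, sent cp 1 → ok
Exactly one row (r2) and one column (c1) fail → the flipped bit is at their intersection.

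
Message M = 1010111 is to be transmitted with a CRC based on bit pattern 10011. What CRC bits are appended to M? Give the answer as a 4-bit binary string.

Append 4 zeros: 10101110000. Divide by 10011 (XOR where the leading bit is 1):
  pos 0: 10101 XOR 10011 = 00110
  pos 2: 11011 XOR 10011 = 01000
  pos 3: 10000 XOR 10011 = 00011
  pos 6: 11000 XOR 10011 = 01011
Remainder (last 4 bits) = 1011. This is the CRC / FCS.

1011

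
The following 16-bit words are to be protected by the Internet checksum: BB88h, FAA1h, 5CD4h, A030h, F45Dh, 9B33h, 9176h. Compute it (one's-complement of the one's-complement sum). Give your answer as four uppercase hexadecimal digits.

2BC8

One's-complement addition (fold any carry out of bit 15 back into bit 0):
  0xBB88 + 0xFAA1 = 0x1B629 → wrap carry → 0xB62A
  0xB62A + 0x5CD4 = 0x112FE → wrap carry → 0x12FF
  0x12FF + 0xA030 = 0x0B32F
  0xB32F + 0xF45D = 0x1A78C → wrap carry → 0xA78D
  0xA78D + 0x9B33 = 0x142C0 → wrap carry → 0x42C1
  0x42C1 + 0x9176 = 0x0D437
One's-complement sum = 0xD437.
Checksum = ~0xD437 & 0xFFFF = 0x2BC8.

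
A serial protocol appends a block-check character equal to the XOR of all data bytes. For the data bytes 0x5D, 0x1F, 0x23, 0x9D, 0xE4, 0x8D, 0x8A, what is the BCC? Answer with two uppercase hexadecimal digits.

XOR the bytes together:
  start with 0x5D
  0x5D ⊕ 0x1F = 0x42
  0x42 ⊕ 0x23 = 0x61
  0x61 ⊕ 0x9D = 0xFC
  0xFC ⊕ 0xE4 = 0x18
  0x18 ⊕ 0x8D = 0x95
  0x95 ⊕ 0x8A = 0x1F

1F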